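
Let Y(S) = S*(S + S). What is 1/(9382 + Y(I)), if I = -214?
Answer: 1/100974 ≈ 9.9035e-6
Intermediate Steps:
Y(S) = 2*S**2 (Y(S) = S*(2*S) = 2*S**2)
1/(9382 + Y(I)) = 1/(9382 + 2*(-214)**2) = 1/(9382 + 2*45796) = 1/(9382 + 91592) = 1/100974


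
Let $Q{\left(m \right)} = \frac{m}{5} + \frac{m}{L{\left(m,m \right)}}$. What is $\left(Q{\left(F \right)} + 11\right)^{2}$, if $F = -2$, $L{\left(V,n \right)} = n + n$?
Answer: $\frac{12321}{100} \approx 123.21$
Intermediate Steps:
$L{\left(V,n \right)} = 2 n$
$Q{\left(m \right)} = \frac{1}{2} + \frac{m}{5}$ ($Q{\left(m \right)} = \frac{m}{5} + \frac{m}{2 m} = m \frac{1}{5} + m \frac{1}{2 m} = \frac{m}{5} + \frac{1}{2} = \frac{1}{2} + \frac{m}{5}$)
$\left(Q{\left(F \right)} + 11\right)^{2} = \left(\left(\frac{1}{2} + \frac{1}{5} \left(-2\right)\right) + 11\right)^{2} = \left(\left(\frac{1}{2} - \frac{2}{5}\right) + 11\right)^{2} = \left(\frac{1}{10} + 11\right)^{2} = \left(\frac{111}{10}\right)^{2} = \frac{12321}{100}$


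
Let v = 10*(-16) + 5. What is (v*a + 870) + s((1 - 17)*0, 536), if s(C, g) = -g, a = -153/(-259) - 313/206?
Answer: 25500331/53354 ≈ 477.95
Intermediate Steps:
a = -49549/53354 (a = -153*(-1/259) - 313*1/206 = 153/259 - 313/206 = -49549/53354 ≈ -0.92868)
v = -155 (v = -160 + 5 = -155)
(v*a + 870) + s((1 - 17)*0, 536) = (-155*(-49549/53354) + 870) - 1*536 = (7680095/53354 + 870) - 536 = 54098075/53354 - 536 = 25500331/53354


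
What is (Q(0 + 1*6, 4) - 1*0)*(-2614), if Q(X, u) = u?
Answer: -10456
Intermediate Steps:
(Q(0 + 1*6, 4) - 1*0)*(-2614) = (4 - 1*0)*(-2614) = (4 + 0)*(-2614) = 4*(-2614) = -10456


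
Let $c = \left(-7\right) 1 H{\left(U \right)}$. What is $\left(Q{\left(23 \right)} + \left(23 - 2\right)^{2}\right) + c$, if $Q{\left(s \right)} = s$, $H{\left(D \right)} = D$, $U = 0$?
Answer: $464$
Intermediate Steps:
$c = 0$ ($c = \left(-7\right) 1 \cdot 0 = \left(-7\right) 0 = 0$)
$\left(Q{\left(23 \right)} + \left(23 - 2\right)^{2}\right) + c = \left(23 + \left(23 - 2\right)^{2}\right) + 0 = \left(23 + 21^{2}\right) + 0 = \left(23 + 441\right) + 0 = 464 + 0 = 464$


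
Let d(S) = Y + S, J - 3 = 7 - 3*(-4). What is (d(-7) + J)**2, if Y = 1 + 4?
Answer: 400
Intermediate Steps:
J = 22 (J = 3 + (7 - 3*(-4)) = 3 + (7 + 12) = 3 + 19 = 22)
Y = 5
d(S) = 5 + S
(d(-7) + J)**2 = ((5 - 7) + 22)**2 = (-2 + 22)**2 = 20**2 = 400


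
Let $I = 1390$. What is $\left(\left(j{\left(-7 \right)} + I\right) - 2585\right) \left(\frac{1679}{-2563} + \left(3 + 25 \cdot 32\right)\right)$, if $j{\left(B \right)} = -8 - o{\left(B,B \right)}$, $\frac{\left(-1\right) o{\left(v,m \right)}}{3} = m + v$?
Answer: $- \frac{2560230450}{2563} \approx -9.9892 \cdot 10^{5}$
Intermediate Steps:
$o{\left(v,m \right)} = - 3 m - 3 v$ ($o{\left(v,m \right)} = - 3 \left(m + v\right) = - 3 m - 3 v$)
$j{\left(B \right)} = -8 + 6 B$ ($j{\left(B \right)} = -8 - \left(- 3 B - 3 B\right) = -8 - - 6 B = -8 + 6 B$)
$\left(\left(j{\left(-7 \right)} + I\right) - 2585\right) \left(\frac{1679}{-2563} + \left(3 + 25 \cdot 32\right)\right) = \left(\left(\left(-8 + 6 \left(-7\right)\right) + 1390\right) - 2585\right) \left(\frac{1679}{-2563} + \left(3 + 25 \cdot 32\right)\right) = \left(\left(\left(-8 - 42\right) + 1390\right) - 2585\right) \left(1679 \left(- \frac{1}{2563}\right) + \left(3 + 800\right)\right) = \left(\left(-50 + 1390\right) - 2585\right) \left(- \frac{1679}{2563} + 803\right) = \left(1340 - 2585\right) \frac{2056410}{2563} = \left(-1245\right) \frac{2056410}{2563} = - \frac{2560230450}{2563}$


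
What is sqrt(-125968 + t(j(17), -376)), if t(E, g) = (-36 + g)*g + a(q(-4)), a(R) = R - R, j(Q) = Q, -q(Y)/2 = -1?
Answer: 12*sqrt(201) ≈ 170.13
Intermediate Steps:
q(Y) = 2 (q(Y) = -2*(-1) = 2)
a(R) = 0
t(E, g) = g*(-36 + g) (t(E, g) = (-36 + g)*g + 0 = g*(-36 + g) + 0 = g*(-36 + g))
sqrt(-125968 + t(j(17), -376)) = sqrt(-125968 - 376*(-36 - 376)) = sqrt(-125968 - 376*(-412)) = sqrt(-125968 + 154912) = sqrt(28944) = 12*sqrt(201)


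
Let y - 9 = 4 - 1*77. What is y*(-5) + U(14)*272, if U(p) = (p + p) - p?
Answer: 4128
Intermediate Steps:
y = -64 (y = 9 + (4 - 1*77) = 9 + (4 - 77) = 9 - 73 = -64)
U(p) = p (U(p) = 2*p - p = p)
y*(-5) + U(14)*272 = -64*(-5) + 14*272 = 320 + 3808 = 4128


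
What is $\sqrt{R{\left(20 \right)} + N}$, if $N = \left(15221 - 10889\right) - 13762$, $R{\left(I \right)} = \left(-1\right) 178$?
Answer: $2 i \sqrt{2402} \approx 98.02 i$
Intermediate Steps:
$R{\left(I \right)} = -178$
$N = -9430$ ($N = 4332 - 13762 = -9430$)
$\sqrt{R{\left(20 \right)} + N} = \sqrt{-178 - 9430} = \sqrt{-9608} = 2 i \sqrt{2402}$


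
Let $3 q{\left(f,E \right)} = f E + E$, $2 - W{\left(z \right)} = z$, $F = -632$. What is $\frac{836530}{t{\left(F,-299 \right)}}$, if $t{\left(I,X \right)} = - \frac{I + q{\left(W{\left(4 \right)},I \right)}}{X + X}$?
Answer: $- \frac{375183705}{316} \approx -1.1873 \cdot 10^{6}$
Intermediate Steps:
$W{\left(z \right)} = 2 - z$
$q{\left(f,E \right)} = \frac{E}{3} + \frac{E f}{3}$ ($q{\left(f,E \right)} = \frac{f E + E}{3} = \frac{E f + E}{3} = \frac{E + E f}{3} = \frac{E}{3} + \frac{E f}{3}$)
$t{\left(I,X \right)} = - \frac{I}{3 X}$ ($t{\left(I,X \right)} = - \frac{I + \frac{I \left(1 + \left(2 - 4\right)\right)}{3}}{X + X} = - \frac{I + \frac{I \left(1 + \left(2 - 4\right)\right)}{3}}{2 X} = - \left(I + \frac{I \left(1 - 2\right)}{3}\right) \frac{1}{2 X} = - \left(I + \frac{1}{3} I \left(-1\right)\right) \frac{1}{2 X} = - \left(I - \frac{I}{3}\right) \frac{1}{2 X} = - \frac{2 I}{3} \frac{1}{2 X} = - \frac{I}{3 X}$)
$\frac{836530}{t{\left(F,-299 \right)}} = \frac{836530}{\left(- \frac{1}{3}\right) \left(-632\right) \frac{1}{-299}} = \frac{836530}{\left(- \frac{1}{3}\right) \left(-632\right) \left(- \frac{1}{299}\right)} = \frac{836530}{- \frac{632}{897}} = 836530 \left(- \frac{897}{632}\right) = - \frac{375183705}{316}$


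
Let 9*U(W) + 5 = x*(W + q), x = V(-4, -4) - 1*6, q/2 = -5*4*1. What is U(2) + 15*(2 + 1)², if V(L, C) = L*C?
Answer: 830/9 ≈ 92.222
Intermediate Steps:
q = -40 (q = 2*(-5*4*1) = 2*(-20*1) = 2*(-20) = -40)
V(L, C) = C*L
x = 10 (x = -4*(-4) - 1*6 = 16 - 6 = 10)
U(W) = -45 + 10*W/9 (U(W) = -5/9 + (10*(W - 40))/9 = -5/9 + (10*(-40 + W))/9 = -5/9 + (-400 + 10*W)/9 = -5/9 + (-400/9 + 10*W/9) = -45 + 10*W/9)
U(2) + 15*(2 + 1)² = (-45 + (10/9)*2) + 15*(2 + 1)² = (-45 + 20/9) + 15*3² = -385/9 + 15*9 = -385/9 + 135 = 830/9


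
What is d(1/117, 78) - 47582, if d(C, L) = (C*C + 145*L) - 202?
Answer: -499292585/13689 ≈ -36474.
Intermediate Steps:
d(C, L) = -202 + C² + 145*L (d(C, L) = (C² + 145*L) - 202 = -202 + C² + 145*L)
d(1/117, 78) - 47582 = (-202 + (1/117)² + 145*78) - 47582 = (-202 + (1/117)² + 11310) - 47582 = (-202 + 1/13689 + 11310) - 47582 = 152057413/13689 - 47582 = -499292585/13689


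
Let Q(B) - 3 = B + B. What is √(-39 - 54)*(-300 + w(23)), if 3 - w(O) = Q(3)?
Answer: -306*I*√93 ≈ -2951.0*I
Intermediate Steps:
Q(B) = 3 + 2*B (Q(B) = 3 + (B + B) = 3 + 2*B)
w(O) = -6 (w(O) = 3 - (3 + 2*3) = 3 - (3 + 6) = 3 - 1*9 = 3 - 9 = -6)
√(-39 - 54)*(-300 + w(23)) = √(-39 - 54)*(-300 - 6) = √(-93)*(-306) = (I*√93)*(-306) = -306*I*√93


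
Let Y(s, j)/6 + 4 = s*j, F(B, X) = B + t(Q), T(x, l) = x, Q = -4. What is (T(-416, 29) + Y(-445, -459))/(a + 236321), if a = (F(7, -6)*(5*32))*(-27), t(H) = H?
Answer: 1225090/223361 ≈ 5.4848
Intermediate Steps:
F(B, X) = -4 + B (F(B, X) = B - 4 = -4 + B)
Y(s, j) = -24 + 6*j*s (Y(s, j) = -24 + 6*(s*j) = -24 + 6*(j*s) = -24 + 6*j*s)
a = -12960 (a = ((-4 + 7)*(5*32))*(-27) = (3*160)*(-27) = 480*(-27) = -12960)
(T(-416, 29) + Y(-445, -459))/(a + 236321) = (-416 + (-24 + 6*(-459)*(-445)))/(-12960 + 236321) = (-416 + (-24 + 1225530))/223361 = (-416 + 1225506)*(1/223361) = 1225090*(1/223361) = 1225090/223361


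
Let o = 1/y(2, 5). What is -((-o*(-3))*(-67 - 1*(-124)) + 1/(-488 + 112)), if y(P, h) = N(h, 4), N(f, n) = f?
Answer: -64291/1880 ≈ -34.197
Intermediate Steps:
y(P, h) = h
o = ⅕ (o = 1/5 = ⅕ ≈ 0.20000)
-((-o*(-3))*(-67 - 1*(-124)) + 1/(-488 + 112)) = -((-1*⅕*(-3))*(-67 - 1*(-124)) + 1/(-488 + 112)) = -((-⅕*(-3))*(-67 + 124) + 1/(-376)) = -((⅗)*57 - 1/376) = -(171/5 - 1/376) = -1*64291/1880 = -64291/1880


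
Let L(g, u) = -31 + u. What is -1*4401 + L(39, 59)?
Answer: -4373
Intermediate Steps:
-1*4401 + L(39, 59) = -1*4401 + (-31 + 59) = -4401 + 28 = -4373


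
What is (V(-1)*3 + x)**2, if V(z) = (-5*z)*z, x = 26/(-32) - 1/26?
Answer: 10870209/43264 ≈ 251.25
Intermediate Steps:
x = -177/208 (x = 26*(-1/32) - 1*1/26 = -13/16 - 1/26 = -177/208 ≈ -0.85096)
V(z) = -5*z**2
(V(-1)*3 + x)**2 = (-5*(-1)**2*3 - 177/208)**2 = (-5*1*3 - 177/208)**2 = (-5*3 - 177/208)**2 = (-15 - 177/208)**2 = (-3297/208)**2 = 10870209/43264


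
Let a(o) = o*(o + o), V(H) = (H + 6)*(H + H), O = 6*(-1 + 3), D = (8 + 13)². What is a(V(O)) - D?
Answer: 372807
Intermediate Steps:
D = 441 (D = 21² = 441)
O = 12 (O = 6*2 = 12)
V(H) = 2*H*(6 + H) (V(H) = (6 + H)*(2*H) = 2*H*(6 + H))
a(o) = 2*o² (a(o) = o*(2*o) = 2*o²)
a(V(O)) - D = 2*(2*12*(6 + 12))² - 1*441 = 2*(2*12*18)² - 441 = 2*432² - 441 = 2*186624 - 441 = 373248 - 441 = 372807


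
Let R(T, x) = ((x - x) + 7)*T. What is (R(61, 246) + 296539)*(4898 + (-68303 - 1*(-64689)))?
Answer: 381304344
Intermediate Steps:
R(T, x) = 7*T (R(T, x) = (0 + 7)*T = 7*T)
(R(61, 246) + 296539)*(4898 + (-68303 - 1*(-64689))) = (7*61 + 296539)*(4898 + (-68303 - 1*(-64689))) = (427 + 296539)*(4898 + (-68303 + 64689)) = 296966*(4898 - 3614) = 296966*1284 = 381304344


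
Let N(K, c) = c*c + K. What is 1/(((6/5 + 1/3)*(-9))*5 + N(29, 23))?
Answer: 1/489 ≈ 0.0020450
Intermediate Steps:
N(K, c) = K + c² (N(K, c) = c² + K = K + c²)
1/(((6/5 + 1/3)*(-9))*5 + N(29, 23)) = 1/(((6/5 + 1/3)*(-9))*5 + (29 + 23²)) = 1/(((6*(⅕) + 1*(⅓))*(-9))*5 + (29 + 529)) = 1/(((6/5 + ⅓)*(-9))*5 + 558) = 1/(((23/15)*(-9))*5 + 558) = 1/(-69/5*5 + 558) = 1/(-69 + 558) = 1/489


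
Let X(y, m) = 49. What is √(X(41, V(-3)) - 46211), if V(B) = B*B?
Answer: I*√46162 ≈ 214.85*I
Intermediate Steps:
V(B) = B²
√(X(41, V(-3)) - 46211) = √(49 - 46211) = √(-46162) = I*√46162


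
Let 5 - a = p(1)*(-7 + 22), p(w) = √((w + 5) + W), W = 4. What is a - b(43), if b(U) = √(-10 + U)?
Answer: 5 - √33 - 15*√10 ≈ -48.179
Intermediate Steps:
p(w) = √(9 + w) (p(w) = √((w + 5) + 4) = √((5 + w) + 4) = √(9 + w))
a = 5 - 15*√10 (a = 5 - √(9 + 1)*(-7 + 22) = 5 - √10*15 = 5 - 15*√10 ≈ -42.434)
a - b(43) = (5 - 15*√10) - √(-10 + 43) = (5 - 15*√10) - √33 = 5 - √33 - 15*√10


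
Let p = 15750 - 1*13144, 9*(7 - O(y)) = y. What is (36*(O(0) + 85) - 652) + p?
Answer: 5266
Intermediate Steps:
O(y) = 7 - y/9
p = 2606 (p = 15750 - 13144 = 2606)
(36*(O(0) + 85) - 652) + p = (36*((7 - ⅑*0) + 85) - 652) + 2606 = (36*((7 + 0) + 85) - 652) + 2606 = (36*(7 + 85) - 652) + 2606 = (36*92 - 652) + 2606 = (3312 - 652) + 2606 = 2660 + 2606 = 5266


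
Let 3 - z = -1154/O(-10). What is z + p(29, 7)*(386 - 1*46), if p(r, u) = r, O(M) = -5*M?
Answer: 247152/25 ≈ 9886.1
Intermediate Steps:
z = 652/25 (z = 3 - (-1154)/((-5*(-10))) = 3 - (-1154)/50 = 3 - 1*(-577/25) = 3 + 577/25 = 652/25 ≈ 26.080)
z + p(29, 7)*(386 - 1*46) = 652/25 + 29*(386 - 1*46) = 652/25 + 29*(386 - 46) = 652/25 + 29*340 = 652/25 + 9860 = 247152/25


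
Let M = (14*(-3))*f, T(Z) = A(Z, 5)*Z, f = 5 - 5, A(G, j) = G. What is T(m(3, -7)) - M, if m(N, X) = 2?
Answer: 4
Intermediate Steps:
f = 0
T(Z) = Z² (T(Z) = Z*Z = Z²)
M = 0 (M = (14*(-3))*0 = -42*0 = 0)
T(m(3, -7)) - M = 2² - 1*0 = 4 + 0 = 4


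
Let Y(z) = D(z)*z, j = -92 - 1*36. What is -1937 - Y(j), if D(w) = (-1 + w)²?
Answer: 2128111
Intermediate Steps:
j = -128 (j = -92 - 36 = -128)
Y(z) = z*(-1 + z)² (Y(z) = (-1 + z)²*z = z*(-1 + z)²)
-1937 - Y(j) = -1937 - (-128)*(-1 - 128)² = -1937 - (-128)*(-129)² = -1937 - (-128)*16641 = -1937 - 1*(-2130048) = -1937 + 2130048 = 2128111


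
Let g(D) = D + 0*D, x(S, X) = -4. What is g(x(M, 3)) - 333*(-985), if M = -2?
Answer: 328001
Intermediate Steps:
g(D) = D (g(D) = D + 0 = D)
g(x(M, 3)) - 333*(-985) = -4 - 333*(-985) = -4 + 328005 = 328001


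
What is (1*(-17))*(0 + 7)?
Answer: -119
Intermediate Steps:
(1*(-17))*(0 + 7) = -17*7 = -119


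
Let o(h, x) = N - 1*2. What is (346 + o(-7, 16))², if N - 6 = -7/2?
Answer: 480249/4 ≈ 1.2006e+5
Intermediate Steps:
N = 5/2 (N = 6 - 7/2 = 5/2 ≈ 2.5000)
o(h, x) = ½ (o(h, x) = 5/2 - 1*2 = 5/2 - 2 = ½)
(346 + o(-7, 16))² = (346 + ½)² = (693/2)² = 480249/4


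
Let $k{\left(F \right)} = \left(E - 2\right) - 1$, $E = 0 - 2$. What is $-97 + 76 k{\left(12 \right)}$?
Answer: $-477$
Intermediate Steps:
$E = -2$
$k{\left(F \right)} = -5$ ($k{\left(F \right)} = \left(-2 - 2\right) - 1 = -4 - 1 = -5$)
$-97 + 76 k{\left(12 \right)} = -97 + 76 \left(-5\right) = -97 - 380 = -477$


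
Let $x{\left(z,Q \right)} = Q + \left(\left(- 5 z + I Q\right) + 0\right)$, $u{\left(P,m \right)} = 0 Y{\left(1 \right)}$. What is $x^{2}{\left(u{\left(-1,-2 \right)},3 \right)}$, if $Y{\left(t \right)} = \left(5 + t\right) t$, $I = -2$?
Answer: $9$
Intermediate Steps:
$Y{\left(t \right)} = t \left(5 + t\right)$
$u{\left(P,m \right)} = 0$ ($u{\left(P,m \right)} = 0 \cdot 1 \left(5 + 1\right) = 0 \cdot 1 \cdot 6 = 0 \cdot 6 = 0$)
$x{\left(z,Q \right)} = - Q - 5 z$ ($x{\left(z,Q \right)} = Q + \left(\left(- 5 z - 2 Q\right) + 0\right) = Q - \left(2 Q + 5 z\right) = - Q - 5 z$)
$x^{2}{\left(u{\left(-1,-2 \right)},3 \right)} = \left(\left(-1\right) 3 - 0\right)^{2} = \left(-3 + 0\right)^{2} = \left(-3\right)^{2} = 9$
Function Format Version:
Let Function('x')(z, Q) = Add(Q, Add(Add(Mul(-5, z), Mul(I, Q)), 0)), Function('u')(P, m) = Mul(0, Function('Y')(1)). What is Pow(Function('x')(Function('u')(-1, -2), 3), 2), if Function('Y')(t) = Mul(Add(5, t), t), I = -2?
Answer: 9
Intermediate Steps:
Function('Y')(t) = Mul(t, Add(5, t))
Function('u')(P, m) = 0 (Function('u')(P, m) = Mul(0, Mul(1, Add(5, 1))) = Mul(0, Mul(1, 6)) = Mul(0, 6) = 0)
Function('x')(z, Q) = Add(Mul(-1, Q), Mul(-5, z)) (Function('x')(z, Q) = Add(Q, Add(Add(Mul(-5, z), Mul(-2, Q)), 0)) = Add(Q, Add(Mul(-5, z), Mul(-2, Q))) = Add(Mul(-1, Q), Mul(-5, z)))
Pow(Function('x')(Function('u')(-1, -2), 3), 2) = Pow(Add(Mul(-1, 3), Mul(-5, 0)), 2) = Pow(Add(-3, 0), 2) = Pow(-3, 2) = 9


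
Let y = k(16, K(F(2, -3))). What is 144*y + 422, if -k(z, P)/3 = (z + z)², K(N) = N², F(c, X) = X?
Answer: -441946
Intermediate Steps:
k(z, P) = -12*z² (k(z, P) = -3*(z + z)² = -3*4*z² = -12*z²)
y = -3072 (y = -12*16² = -12*256 = -3072)
144*y + 422 = 144*(-3072) + 422 = -442368 + 422 = -441946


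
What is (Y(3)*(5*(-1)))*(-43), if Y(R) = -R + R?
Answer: 0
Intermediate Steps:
Y(R) = 0
(Y(3)*(5*(-1)))*(-43) = (0*(5*(-1)))*(-43) = (0*(-5))*(-43) = 0*(-43) = 0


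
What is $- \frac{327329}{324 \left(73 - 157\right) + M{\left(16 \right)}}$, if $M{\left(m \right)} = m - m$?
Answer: $\frac{327329}{27216} \approx 12.027$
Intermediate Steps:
$M{\left(m \right)} = 0$
$- \frac{327329}{324 \left(73 - 157\right) + M{\left(16 \right)}} = - \frac{327329}{324 \left(73 - 157\right) + 0} = - \frac{327329}{324 \left(-84\right) + 0} = - \frac{327329}{-27216 + 0} = - \frac{327329}{-27216} = \left(-327329\right) \left(- \frac{1}{27216}\right) = \frac{327329}{27216}$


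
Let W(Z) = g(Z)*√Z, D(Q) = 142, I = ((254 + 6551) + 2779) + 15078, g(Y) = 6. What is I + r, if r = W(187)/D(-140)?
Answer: 24662 + 3*√187/71 ≈ 24663.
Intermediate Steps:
I = 24662 (I = (6805 + 2779) + 15078 = 9584 + 15078 = 24662)
W(Z) = 6*√Z
r = 3*√187/71 (r = (6*√187)/142 = (6*√187)*(1/142) = 3*√187/71 ≈ 0.57781)
I + r = 24662 + 3*√187/71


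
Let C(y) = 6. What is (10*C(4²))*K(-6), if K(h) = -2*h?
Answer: 720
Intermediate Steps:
(10*C(4²))*K(-6) = (10*6)*(-2*(-6)) = 60*12 = 720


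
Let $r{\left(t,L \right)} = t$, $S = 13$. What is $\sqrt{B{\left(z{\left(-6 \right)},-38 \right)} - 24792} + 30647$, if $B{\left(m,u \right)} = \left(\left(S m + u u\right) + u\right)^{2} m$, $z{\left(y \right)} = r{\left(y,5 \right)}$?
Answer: $30647 + 2 i \sqrt{2651574} \approx 30647.0 + 3256.7 i$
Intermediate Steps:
$z{\left(y \right)} = y$
$B{\left(m,u \right)} = m \left(u + u^{2} + 13 m\right)^{2}$ ($B{\left(m,u \right)} = \left(\left(13 m + u u\right) + u\right)^{2} m = \left(\left(13 m + u^{2}\right) + u\right)^{2} m = \left(\left(u^{2} + 13 m\right) + u\right)^{2} m = \left(u + u^{2} + 13 m\right)^{2} m = m \left(u + u^{2} + 13 m\right)^{2}$)
$\sqrt{B{\left(z{\left(-6 \right)},-38 \right)} - 24792} + 30647 = \sqrt{- 6 \left(-38 + \left(-38\right)^{2} + 13 \left(-6\right)\right)^{2} - 24792} + 30647 = \sqrt{- 6 \left(-38 + 1444 - 78\right)^{2} - 24792} + 30647 = \sqrt{- 6 \cdot 1328^{2} - 24792} + 30647 = \sqrt{\left(-6\right) 1763584 - 24792} + 30647 = \sqrt{-10581504 - 24792} + 30647 = \sqrt{-10606296} + 30647 = 2 i \sqrt{2651574} + 30647 = 30647 + 2 i \sqrt{2651574}$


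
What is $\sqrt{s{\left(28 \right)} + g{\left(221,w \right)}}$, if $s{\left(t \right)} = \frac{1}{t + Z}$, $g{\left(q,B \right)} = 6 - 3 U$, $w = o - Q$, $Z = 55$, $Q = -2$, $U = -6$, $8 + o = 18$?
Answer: $\frac{\sqrt{165419}}{83} \approx 4.9002$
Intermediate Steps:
$o = 10$ ($o = -8 + 18 = 10$)
$w = 12$ ($w = 10 - -2 = 10 + 2 = 12$)
$g{\left(q,B \right)} = 24$ ($g{\left(q,B \right)} = 6 - -18 = 6 + 18 = 24$)
$s{\left(t \right)} = \frac{1}{55 + t}$ ($s{\left(t \right)} = \frac{1}{t + 55} = \frac{1}{55 + t}$)
$\sqrt{s{\left(28 \right)} + g{\left(221,w \right)}} = \sqrt{\frac{1}{55 + 28} + 24} = \sqrt{\frac{1}{83} + 24} = \sqrt{\frac{1993}{83}} = \frac{\sqrt{165419}}{83}$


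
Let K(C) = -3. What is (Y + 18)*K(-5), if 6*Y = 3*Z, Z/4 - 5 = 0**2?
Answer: -84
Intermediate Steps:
Z = 20 (Z = 20 + 4*0**2 = 20 + 4*0 = 20 + 0 = 20)
Y = 10 (Y = (3*20)/6 = (1/6)*60 = 10)
(Y + 18)*K(-5) = (10 + 18)*(-3) = 28*(-3) = -84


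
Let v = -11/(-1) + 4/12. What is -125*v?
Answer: -4250/3 ≈ -1416.7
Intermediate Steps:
v = 34/3 (v = -11*(-1) + 4*(1/12) = 11 + ⅓ = 34/3 ≈ 11.333)
-125*v = -125*34/3 = -4250/3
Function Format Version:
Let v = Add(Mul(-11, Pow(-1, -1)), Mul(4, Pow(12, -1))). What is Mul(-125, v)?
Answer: Rational(-4250, 3) ≈ -1416.7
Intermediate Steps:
v = Rational(34, 3) (v = Add(Mul(-11, -1), Mul(4, Rational(1, 12))) = Add(11, Rational(1, 3)) = Rational(34, 3) ≈ 11.333)
Mul(-125, v) = Mul(-125, Rational(34, 3)) = Rational(-4250, 3)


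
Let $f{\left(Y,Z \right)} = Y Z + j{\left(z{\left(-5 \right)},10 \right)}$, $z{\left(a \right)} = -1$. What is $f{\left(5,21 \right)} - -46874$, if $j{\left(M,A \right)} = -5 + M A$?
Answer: $46964$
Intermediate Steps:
$j{\left(M,A \right)} = -5 + A M$
$f{\left(Y,Z \right)} = -15 + Y Z$ ($f{\left(Y,Z \right)} = Y Z + \left(-5 + 10 \left(-1\right)\right) = Y Z - 15 = -15 + Y Z$)
$f{\left(5,21 \right)} - -46874 = \left(-15 + 5 \cdot 21\right) - -46874 = \left(-15 + 105\right) + 46874 = 90 + 46874 = 46964$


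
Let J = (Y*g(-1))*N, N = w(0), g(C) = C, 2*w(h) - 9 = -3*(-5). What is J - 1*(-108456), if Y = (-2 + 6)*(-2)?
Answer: 108552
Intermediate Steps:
w(h) = 12 (w(h) = 9/2 + (-3*(-5))/2 = 9/2 + (½)*15 = 9/2 + 15/2 = 12)
N = 12
Y = -8 (Y = 4*(-2) = -8)
J = 96 (J = -8*(-1)*12 = 8*12 = 96)
J - 1*(-108456) = 96 - 1*(-108456) = 96 + 108456 = 108552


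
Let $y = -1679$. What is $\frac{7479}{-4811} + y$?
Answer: $- \frac{8085148}{4811} \approx -1680.6$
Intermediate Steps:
$\frac{7479}{-4811} + y = \frac{7479}{-4811} - 1679 = 7479 \left(- \frac{1}{4811}\right) - 1679 = - \frac{7479}{4811} - 1679 = - \frac{8085148}{4811}$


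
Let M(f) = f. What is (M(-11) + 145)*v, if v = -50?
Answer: -6700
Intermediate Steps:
(M(-11) + 145)*v = (-11 + 145)*(-50) = 134*(-50) = -6700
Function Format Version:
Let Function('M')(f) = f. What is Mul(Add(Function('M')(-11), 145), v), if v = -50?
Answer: -6700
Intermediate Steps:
Mul(Add(Function('M')(-11), 145), v) = Mul(Add(-11, 145), -50) = Mul(134, -50) = -6700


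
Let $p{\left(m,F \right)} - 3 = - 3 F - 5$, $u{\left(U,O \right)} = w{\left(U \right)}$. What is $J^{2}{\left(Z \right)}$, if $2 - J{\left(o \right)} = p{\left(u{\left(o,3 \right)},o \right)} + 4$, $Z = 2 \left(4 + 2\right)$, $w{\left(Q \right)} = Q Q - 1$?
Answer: $1296$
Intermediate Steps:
$w{\left(Q \right)} = -1 + Q^{2}$ ($w{\left(Q \right)} = Q^{2} - 1 = -1 + Q^{2}$)
$u{\left(U,O \right)} = -1 + U^{2}$
$p{\left(m,F \right)} = -2 - 3 F$ ($p{\left(m,F \right)} = 3 - \left(5 + 3 F\right) = -2 - 3 F$)
$Z = 12$ ($Z = 2 \cdot 6 = 12$)
$J{\left(o \right)} = 3 o$ ($J{\left(o \right)} = 2 - \left(\left(-2 - 3 o\right) + 4\right) = 2 - \left(2 - 3 o\right) = 2 + \left(-2 + 3 o\right) = 3 o$)
$J^{2}{\left(Z \right)} = \left(3 \cdot 12\right)^{2} = 36^{2} = 1296$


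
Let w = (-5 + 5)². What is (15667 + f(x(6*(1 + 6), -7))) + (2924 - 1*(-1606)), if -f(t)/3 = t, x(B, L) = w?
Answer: 20197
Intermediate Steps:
w = 0 (w = 0² = 0)
x(B, L) = 0
f(t) = -3*t
(15667 + f(x(6*(1 + 6), -7))) + (2924 - 1*(-1606)) = (15667 - 3*0) + (2924 - 1*(-1606)) = (15667 + 0) + (2924 + 1606) = 15667 + 4530 = 20197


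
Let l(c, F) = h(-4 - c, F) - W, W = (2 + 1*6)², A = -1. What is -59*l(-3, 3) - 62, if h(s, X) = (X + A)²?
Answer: 3478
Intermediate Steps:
W = 64 (W = (2 + 6)² = 8² = 64)
h(s, X) = (-1 + X)² (h(s, X) = (X - 1)² = (-1 + X)²)
l(c, F) = -64 + (-1 + F)² (l(c, F) = (-1 + F)² - 1*64 = (-1 + F)² - 64 = -64 + (-1 + F)²)
-59*l(-3, 3) - 62 = -59*(-64 + (-1 + 3)²) - 62 = -59*(-64 + 2²) - 62 = -59*(-64 + 4) - 62 = -59*(-60) - 62 = 3540 - 62 = 3478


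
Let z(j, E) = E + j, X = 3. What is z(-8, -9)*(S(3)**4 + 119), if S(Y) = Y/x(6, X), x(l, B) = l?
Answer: -32385/16 ≈ -2024.1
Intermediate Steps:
S(Y) = Y/6
z(-8, -9)*(S(3)**4 + 119) = (-9 - 8)*(((1/6)*3)**4 + 119) = -17*((1/2)**4 + 119) = -17*(1/16 + 119) = -17*1905/16 = -32385/16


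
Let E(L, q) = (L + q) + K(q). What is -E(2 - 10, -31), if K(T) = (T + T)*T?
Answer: -1883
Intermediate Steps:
K(T) = 2*T**2 (K(T) = (2*T)*T = 2*T**2)
E(L, q) = L + q + 2*q**2 (E(L, q) = (L + q) + 2*q**2 = L + q + 2*q**2)
-E(2 - 10, -31) = -((2 - 10) - 31 + 2*(-31)**2) = -(-8 - 31 + 2*961) = -(-8 - 31 + 1922) = -1*1883 = -1883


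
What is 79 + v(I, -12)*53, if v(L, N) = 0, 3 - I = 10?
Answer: 79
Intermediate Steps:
I = -7 (I = 3 - 1*10 = 3 - 10 = -7)
79 + v(I, -12)*53 = 79 + 0*53 = 79 + 0 = 79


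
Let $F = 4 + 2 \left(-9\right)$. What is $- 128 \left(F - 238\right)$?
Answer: $32256$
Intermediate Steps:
$F = -14$ ($F = 4 - 18 = -14$)
$- 128 \left(F - 238\right) = - 128 \left(-14 - 238\right) = \left(-128\right) \left(-252\right) = 32256$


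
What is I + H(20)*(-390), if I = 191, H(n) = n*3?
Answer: -23209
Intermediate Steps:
H(n) = 3*n
I + H(20)*(-390) = 191 + (3*20)*(-390) = 191 + 60*(-390) = 191 - 23400 = -23209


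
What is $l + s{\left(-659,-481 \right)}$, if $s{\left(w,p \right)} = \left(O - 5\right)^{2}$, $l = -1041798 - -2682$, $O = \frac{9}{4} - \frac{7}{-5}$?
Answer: $- \frac{415645671}{400} \approx -1.0391 \cdot 10^{6}$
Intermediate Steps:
$O = \frac{73}{20}$ ($O = 9 \cdot \frac{1}{4} - - \frac{7}{5} = \frac{9}{4} + \frac{7}{5} = \frac{73}{20} \approx 3.65$)
$l = -1039116$ ($l = -1041798 + 2682 = -1039116$)
$s{\left(w,p \right)} = \frac{729}{400}$ ($s{\left(w,p \right)} = \left(\frac{73}{20} - 5\right)^{2} = \left(- \frac{27}{20}\right)^{2} = \frac{729}{400}$)
$l + s{\left(-659,-481 \right)} = -1039116 + \frac{729}{400} = - \frac{415645671}{400}$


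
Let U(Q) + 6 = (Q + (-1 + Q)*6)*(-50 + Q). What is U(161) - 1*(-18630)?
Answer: 143055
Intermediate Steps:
U(Q) = -6 + (-50 + Q)*(-6 + 7*Q) (U(Q) = -6 + (Q + (-1 + Q)*6)*(-50 + Q) = -6 + (Q + (-6 + 6*Q))*(-50 + Q) = -6 + (-6 + 7*Q)*(-50 + Q) = -6 + (-50 + Q)*(-6 + 7*Q))
U(161) - 1*(-18630) = (294 - 356*161 + 7*161**2) - 1*(-18630) = (294 - 57316 + 7*25921) + 18630 = (294 - 57316 + 181447) + 18630 = 124425 + 18630 = 143055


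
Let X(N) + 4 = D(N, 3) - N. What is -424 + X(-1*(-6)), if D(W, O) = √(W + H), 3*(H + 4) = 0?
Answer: -434 + √2 ≈ -432.59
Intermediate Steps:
H = -4 (H = -4 + (⅓)*0 = -4 + 0 = -4)
D(W, O) = √(-4 + W) (D(W, O) = √(W - 4) = √(-4 + W))
X(N) = -4 + √(-4 + N) - N (X(N) = -4 + (√(-4 + N) - N) = -4 + √(-4 + N) - N)
-424 + X(-1*(-6)) = -424 + (-4 + √(-4 - 1*(-6)) - (-1)*(-6)) = -424 + (-4 + √(-4 + 6) - 1*6) = -424 + (-4 + √2 - 6) = -424 + (-10 + √2) = -434 + √2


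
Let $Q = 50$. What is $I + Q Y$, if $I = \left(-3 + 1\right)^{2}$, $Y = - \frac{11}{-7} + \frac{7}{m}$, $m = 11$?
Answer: $\frac{8808}{77} \approx 114.39$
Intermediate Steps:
$Y = \frac{170}{77}$ ($Y = - \frac{11}{-7} + \frac{7}{11} = \left(-11\right) \left(- \frac{1}{7}\right) + 7 \cdot \frac{1}{11} = \frac{11}{7} + \frac{7}{11} = \frac{170}{77} \approx 2.2078$)
$I = 4$ ($I = \left(-2\right)^{2} = 4$)
$I + Q Y = 4 + 50 \cdot \frac{170}{77} = 4 + \frac{8500}{77} = \frac{8808}{77}$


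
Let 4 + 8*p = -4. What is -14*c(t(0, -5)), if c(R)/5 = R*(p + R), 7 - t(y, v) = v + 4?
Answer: -3920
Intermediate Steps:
p = -1 (p = -½ + (⅛)*(-4) = -½ - ½ = -1)
t(y, v) = 3 - v (t(y, v) = 7 - (v + 4) = 7 - (4 + v) = 7 + (-4 - v) = 3 - v)
c(R) = 5*R*(-1 + R) (c(R) = 5*(R*(-1 + R)) = 5*R*(-1 + R))
-14*c(t(0, -5)) = -70*(3 - 1*(-5))*(-1 + (3 - 1*(-5))) = -70*(3 + 5)*(-1 + (3 + 5)) = -70*8*(-1 + 8) = -70*8*7 = -14*280 = -3920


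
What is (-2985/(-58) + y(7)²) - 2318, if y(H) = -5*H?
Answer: -60409/58 ≈ -1041.5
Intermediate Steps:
(-2985/(-58) + y(7)²) - 2318 = (-2985/(-58) + (-5*7)²) - 2318 = (-2985*(-1/58) + (-35)²) - 2318 = (2985/58 + 1225) - 2318 = 74035/58 - 2318 = -60409/58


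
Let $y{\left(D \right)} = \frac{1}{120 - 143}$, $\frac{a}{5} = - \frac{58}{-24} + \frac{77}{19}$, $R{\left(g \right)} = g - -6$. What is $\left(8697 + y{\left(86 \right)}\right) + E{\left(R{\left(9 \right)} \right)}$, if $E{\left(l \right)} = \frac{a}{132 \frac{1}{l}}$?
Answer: $\frac{2007549085}{230736} \approx 8700.6$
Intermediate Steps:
$R{\left(g \right)} = 6 + g$ ($R{\left(g \right)} = g + 6 = 6 + g$)
$a = \frac{7375}{228}$ ($a = 5 \left(- \frac{58}{-24} + \frac{77}{19}\right) = 5 \left(\left(-58\right) \left(- \frac{1}{24}\right) + 77 \cdot \frac{1}{19}\right) = 5 \left(\frac{29}{12} + \frac{77}{19}\right) = 5 \cdot \frac{1475}{228} = \frac{7375}{228} \approx 32.346$)
$E{\left(l \right)} = \frac{7375 l}{30096}$ ($E{\left(l \right)} = \frac{7375}{228 \frac{132}{l}} = \frac{7375 \frac{l}{132}}{228} = \frac{7375 l}{30096}$)
$y{\left(D \right)} = - \frac{1}{23}$ ($y{\left(D \right)} = \frac{1}{-23} = - \frac{1}{23}$)
$\left(8697 + y{\left(86 \right)}\right) + E{\left(R{\left(9 \right)} \right)} = \left(8697 - \frac{1}{23}\right) + \frac{7375 \left(6 + 9\right)}{30096} = \frac{200030}{23} + \frac{7375}{30096} \cdot 15 = \frac{200030}{23} + \frac{36875}{10032} = \frac{2007549085}{230736}$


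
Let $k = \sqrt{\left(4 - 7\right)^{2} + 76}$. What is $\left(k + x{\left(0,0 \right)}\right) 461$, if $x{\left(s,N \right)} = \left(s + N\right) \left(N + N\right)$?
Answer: $461 \sqrt{85} \approx 4250.2$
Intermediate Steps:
$x{\left(s,N \right)} = 2 N \left(N + s\right)$ ($x{\left(s,N \right)} = \left(N + s\right) 2 N = 2 N \left(N + s\right)$)
$k = \sqrt{85}$ ($k = \sqrt{\left(-3\right)^{2} + 76} = \sqrt{9 + 76} = \sqrt{85} \approx 9.2195$)
$\left(k + x{\left(0,0 \right)}\right) 461 = \left(\sqrt{85} + 2 \cdot 0 \left(0 + 0\right)\right) 461 = \left(\sqrt{85} + 2 \cdot 0 \cdot 0\right) 461 = \left(\sqrt{85} + 0\right) 461 = \sqrt{85} \cdot 461 = 461 \sqrt{85}$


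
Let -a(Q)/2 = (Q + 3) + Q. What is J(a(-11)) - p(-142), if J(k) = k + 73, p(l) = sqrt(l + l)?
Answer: 111 - 2*I*sqrt(71) ≈ 111.0 - 16.852*I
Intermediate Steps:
a(Q) = -6 - 4*Q (a(Q) = -2*((Q + 3) + Q) = -2*((3 + Q) + Q) = -2*(3 + 2*Q) = -6 - 4*Q)
p(l) = sqrt(2)*sqrt(l) (p(l) = sqrt(2*l) = sqrt(2)*sqrt(l))
J(k) = 73 + k
J(a(-11)) - p(-142) = (73 + (-6 - 4*(-11))) - sqrt(2)*sqrt(-142) = (73 + (-6 + 44)) - sqrt(2)*I*sqrt(142) = (73 + 38) - 2*I*sqrt(71) = 111 - 2*I*sqrt(71)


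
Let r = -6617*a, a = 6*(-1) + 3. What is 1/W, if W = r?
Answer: 1/19851 ≈ 5.0375e-5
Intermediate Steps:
a = -3 (a = -6 + 3 = -3)
r = 19851 (r = -6617*(-3) = 19851)
W = 19851
1/W = 1/19851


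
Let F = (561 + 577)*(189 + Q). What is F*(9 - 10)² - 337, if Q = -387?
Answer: -225661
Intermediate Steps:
F = -225324 (F = (561 + 577)*(189 - 387) = 1138*(-198) = -225324)
F*(9 - 10)² - 337 = -225324*(9 - 10)² - 337 = -225324*(-1)² - 337 = -225324*1 - 337 = -225324 - 337 = -225661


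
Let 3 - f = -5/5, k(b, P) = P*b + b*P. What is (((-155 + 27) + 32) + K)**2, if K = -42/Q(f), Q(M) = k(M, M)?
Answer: 2424249/256 ≈ 9469.7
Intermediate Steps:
k(b, P) = 2*P*b (k(b, P) = P*b + P*b = 2*P*b)
f = 4 (f = 3 - (-5)/5 = 3 - 1*(-1) = 3 + 1 = 4)
Q(M) = 2*M**2 (Q(M) = 2*M*M = 2*M**2)
K = -21/16 (K = -42/(2*4**2) = -42/(2*16) = -42/32 = -42*1/32 = -21/16 ≈ -1.3125)
(((-155 + 27) + 32) + K)**2 = (((-155 + 27) + 32) - 21/16)**2 = ((-128 + 32) - 21/16)**2 = (-96 - 21/16)**2 = (-1557/16)**2 = 2424249/256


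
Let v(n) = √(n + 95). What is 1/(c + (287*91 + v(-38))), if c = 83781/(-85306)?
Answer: 190049229809426/4963328668383349189 - 7277113636*√57/4963328668383349189 ≈ 3.8280e-5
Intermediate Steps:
v(n) = √(95 + n)
c = -83781/85306 (c = 83781*(-1/85306) = -83781/85306 ≈ -0.98212)
1/(c + (287*91 + v(-38))) = 1/(-83781/85306 + (287*91 + √(95 - 38))) = 1/(-83781/85306 + (26117 + √57)) = 1/(2227853021/85306 + √57)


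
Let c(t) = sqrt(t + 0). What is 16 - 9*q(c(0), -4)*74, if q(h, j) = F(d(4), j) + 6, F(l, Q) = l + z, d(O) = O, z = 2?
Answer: -7976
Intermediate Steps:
c(t) = sqrt(t)
F(l, Q) = 2 + l (F(l, Q) = l + 2 = 2 + l)
q(h, j) = 12 (q(h, j) = (2 + 4) + 6 = 6 + 6 = 12)
16 - 9*q(c(0), -4)*74 = 16 - 9*12*74 = 16 - 108*74 = 16 - 7992 = -7976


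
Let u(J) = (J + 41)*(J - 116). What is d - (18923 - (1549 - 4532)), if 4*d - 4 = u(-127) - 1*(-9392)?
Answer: -28665/2 ≈ -14333.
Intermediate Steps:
u(J) = (-116 + J)*(41 + J) (u(J) = (41 + J)*(-116 + J) = (-116 + J)*(41 + J))
d = 15147/2 (d = 1 + ((-4756 + (-127)**2 - 75*(-127)) - 1*(-9392))/4 = 1 + ((-4756 + 16129 + 9525) + 9392)/4 = 1 + (20898 + 9392)/4 = 1 + (1/4)*30290 = 1 + 15145/2 = 15147/2 ≈ 7573.5)
d - (18923 - (1549 - 4532)) = 15147/2 - (18923 - (1549 - 4532)) = 15147/2 - (18923 - 1*(-2983)) = 15147/2 - (18923 + 2983) = 15147/2 - 1*21906 = 15147/2 - 21906 = -28665/2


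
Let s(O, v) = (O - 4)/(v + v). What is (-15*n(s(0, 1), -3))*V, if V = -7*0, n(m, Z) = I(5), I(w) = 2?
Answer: 0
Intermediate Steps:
s(O, v) = (-4 + O)/(2*v) (s(O, v) = (-4 + O)/((2*v)) = (-4 + O)*(1/(2*v)) = (-4 + O)/(2*v))
n(m, Z) = 2
V = 0
(-15*n(s(0, 1), -3))*V = -15*2*0 = -30*0 = 0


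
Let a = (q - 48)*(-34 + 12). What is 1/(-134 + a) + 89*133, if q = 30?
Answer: 3101295/262 ≈ 11837.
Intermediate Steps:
a = 396 (a = (30 - 48)*(-34 + 12) = -18*(-22) = 396)
1/(-134 + a) + 89*133 = 1/(-134 + 396) + 89*133 = 1/262 + 11837 = 3101295/262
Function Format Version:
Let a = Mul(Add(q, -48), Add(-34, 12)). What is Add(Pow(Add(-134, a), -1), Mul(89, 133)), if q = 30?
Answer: Rational(3101295, 262) ≈ 11837.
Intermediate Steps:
a = 396 (a = Mul(Add(30, -48), Add(-34, 12)) = Mul(-18, -22) = 396)
Add(Pow(Add(-134, a), -1), Mul(89, 133)) = Add(Pow(Add(-134, 396), -1), Mul(89, 133)) = Add(Pow(262, -1), 11837) = Add(Rational(1, 262), 11837) = Rational(3101295, 262)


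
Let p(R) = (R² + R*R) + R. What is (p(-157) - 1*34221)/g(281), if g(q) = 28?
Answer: 3730/7 ≈ 532.86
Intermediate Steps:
p(R) = R + 2*R² (p(R) = (R² + R²) + R = 2*R² + R = R + 2*R²)
(p(-157) - 1*34221)/g(281) = (-157*(1 + 2*(-157)) - 1*34221)/28 = (-157*(1 - 314) - 34221)*(1/28) = (-157*(-313) - 34221)*(1/28) = (49141 - 34221)*(1/28) = 14920*(1/28) = 3730/7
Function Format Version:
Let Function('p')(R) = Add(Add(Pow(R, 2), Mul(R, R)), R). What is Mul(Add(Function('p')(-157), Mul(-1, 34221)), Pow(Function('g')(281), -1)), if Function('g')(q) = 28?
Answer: Rational(3730, 7) ≈ 532.86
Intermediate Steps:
Function('p')(R) = Add(R, Mul(2, Pow(R, 2))) (Function('p')(R) = Add(Add(Pow(R, 2), Pow(R, 2)), R) = Add(Mul(2, Pow(R, 2)), R) = Add(R, Mul(2, Pow(R, 2))))
Mul(Add(Function('p')(-157), Mul(-1, 34221)), Pow(Function('g')(281), -1)) = Mul(Add(Mul(-157, Add(1, Mul(2, -157))), Mul(-1, 34221)), Pow(28, -1)) = Mul(Add(Mul(-157, Add(1, -314)), -34221), Rational(1, 28)) = Mul(Add(Mul(-157, -313), -34221), Rational(1, 28)) = Mul(Add(49141, -34221), Rational(1, 28)) = Mul(14920, Rational(1, 28)) = Rational(3730, 7)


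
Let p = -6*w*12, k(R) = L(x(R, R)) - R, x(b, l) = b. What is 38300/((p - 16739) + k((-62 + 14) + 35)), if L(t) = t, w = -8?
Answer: -38300/16163 ≈ -2.3696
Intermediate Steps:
k(R) = 0 (k(R) = R - R = 0)
p = 576 (p = -6*(-8)*12 = 48*12 = 576)
38300/((p - 16739) + k((-62 + 14) + 35)) = 38300/((576 - 16739) + 0) = 38300/(-16163 + 0) = 38300/(-16163) = 38300*(-1/16163) = -38300/16163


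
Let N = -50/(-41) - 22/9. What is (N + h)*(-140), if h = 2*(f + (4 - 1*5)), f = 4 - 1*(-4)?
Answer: -659960/369 ≈ -1788.5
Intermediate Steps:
f = 8 (f = 4 + 4 = 8)
N = -452/369 (N = -50*(-1/41) - 22*⅑ = 50/41 - 22/9 = -452/369 ≈ -1.2249)
h = 14 (h = 2*(8 + (4 - 1*5)) = 2*(8 + (4 - 5)) = 2*(8 - 1) = 2*7 = 14)
(N + h)*(-140) = (-452/369 + 14)*(-140) = (4714/369)*(-140) = -659960/369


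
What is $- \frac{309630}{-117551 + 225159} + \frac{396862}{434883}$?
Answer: $- \frac{45973648597}{23398444932} \approx -1.9648$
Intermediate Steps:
$- \frac{309630}{-117551 + 225159} + \frac{396862}{434883} = - \frac{309630}{107608} + 396862 \cdot \frac{1}{434883} = \left(-309630\right) \frac{1}{107608} + \frac{396862}{434883} = - \frac{154815}{53804} + \frac{396862}{434883} = - \frac{45973648597}{23398444932}$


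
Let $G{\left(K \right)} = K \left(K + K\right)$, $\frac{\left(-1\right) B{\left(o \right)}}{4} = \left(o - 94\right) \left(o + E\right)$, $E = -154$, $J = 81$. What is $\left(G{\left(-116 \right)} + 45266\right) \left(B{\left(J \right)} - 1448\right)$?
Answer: $-378501432$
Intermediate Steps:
$B{\left(o \right)} = - 4 \left(-154 + o\right) \left(-94 + o\right)$ ($B{\left(o \right)} = - 4 \left(o - 94\right) \left(o - 154\right) = - 4 \left(-94 + o\right) \left(-154 + o\right) = - 4 \left(-154 + o\right) \left(-94 + o\right)$)
$G{\left(K \right)} = 2 K^{2}$ ($G{\left(K \right)} = K 2 K = 2 K^{2}$)
$\left(G{\left(-116 \right)} + 45266\right) \left(B{\left(J \right)} - 1448\right) = \left(2 \left(-116\right)^{2} + 45266\right) \left(\left(-57904 - 4 \cdot 81^{2} + 992 \cdot 81\right) - 1448\right) = \left(2 \cdot 13456 + 45266\right) \left(\left(-57904 - 26244 + 80352\right) - 1448\right) = \left(26912 + 45266\right) \left(\left(-57904 - 26244 + 80352\right) - 1448\right) = 72178 \left(-3796 - 1448\right) = 72178 \left(-5244\right) = -378501432$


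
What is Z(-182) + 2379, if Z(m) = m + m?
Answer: 2015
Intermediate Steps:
Z(m) = 2*m
Z(-182) + 2379 = 2*(-182) + 2379 = -364 + 2379 = 2015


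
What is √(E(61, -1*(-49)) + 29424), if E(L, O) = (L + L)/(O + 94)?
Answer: √601708822/143 ≈ 171.54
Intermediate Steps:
E(L, O) = 2*L/(94 + O) (E(L, O) = (2*L)/(94 + O) = 2*L/(94 + O))
√(E(61, -1*(-49)) + 29424) = √(2*61/(94 - 1*(-49)) + 29424) = √(2*61/(94 + 49) + 29424) = √(2*61/143 + 29424) = √(2*61*(1/143) + 29424) = √(122/143 + 29424) = √(4207754/143) = √601708822/143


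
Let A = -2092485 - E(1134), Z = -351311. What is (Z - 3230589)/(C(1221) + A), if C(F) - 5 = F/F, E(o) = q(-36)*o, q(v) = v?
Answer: 716380/410331 ≈ 1.7459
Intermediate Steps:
E(o) = -36*o
C(F) = 6 (C(F) = 5 + F/F = 5 + 1 = 6)
A = -2051661 (A = -2092485 - (-36)*1134 = -2092485 - 1*(-40824) = -2092485 + 40824 = -2051661)
(Z - 3230589)/(C(1221) + A) = (-351311 - 3230589)/(6 - 2051661) = -3581900/(-2051655) = -3581900*(-1/2051655) = 716380/410331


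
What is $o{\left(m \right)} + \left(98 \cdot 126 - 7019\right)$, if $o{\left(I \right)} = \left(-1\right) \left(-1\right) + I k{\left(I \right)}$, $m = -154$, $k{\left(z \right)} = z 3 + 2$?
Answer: $76170$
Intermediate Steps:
$k{\left(z \right)} = 2 + 3 z$ ($k{\left(z \right)} = 3 z + 2 = 2 + 3 z$)
$o{\left(I \right)} = 1 + I \left(2 + 3 I\right)$ ($o{\left(I \right)} = \left(-1\right) \left(-1\right) + I \left(2 + 3 I\right) = 1 + I \left(2 + 3 I\right)$)
$o{\left(m \right)} + \left(98 \cdot 126 - 7019\right) = \left(1 - 154 \left(2 + 3 \left(-154\right)\right)\right) + \left(98 \cdot 126 - 7019\right) = \left(1 - 154 \left(2 - 462\right)\right) + \left(12348 - 7019\right) = \left(1 - -70840\right) + 5329 = \left(1 + 70840\right) + 5329 = 70841 + 5329 = 76170$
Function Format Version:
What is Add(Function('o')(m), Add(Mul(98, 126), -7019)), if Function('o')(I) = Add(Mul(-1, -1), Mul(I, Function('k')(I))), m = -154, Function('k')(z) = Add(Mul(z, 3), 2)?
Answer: 76170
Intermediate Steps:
Function('k')(z) = Add(2, Mul(3, z)) (Function('k')(z) = Add(Mul(3, z), 2) = Add(2, Mul(3, z)))
Function('o')(I) = Add(1, Mul(I, Add(2, Mul(3, I)))) (Function('o')(I) = Add(Mul(-1, -1), Mul(I, Add(2, Mul(3, I)))) = Add(1, Mul(I, Add(2, Mul(3, I)))))
Add(Function('o')(m), Add(Mul(98, 126), -7019)) = Add(Add(1, Mul(-154, Add(2, Mul(3, -154)))), Add(Mul(98, 126), -7019)) = Add(Add(1, Mul(-154, Add(2, -462))), Add(12348, -7019)) = Add(Add(1, Mul(-154, -460)), 5329) = Add(Add(1, 70840), 5329) = Add(70841, 5329) = 76170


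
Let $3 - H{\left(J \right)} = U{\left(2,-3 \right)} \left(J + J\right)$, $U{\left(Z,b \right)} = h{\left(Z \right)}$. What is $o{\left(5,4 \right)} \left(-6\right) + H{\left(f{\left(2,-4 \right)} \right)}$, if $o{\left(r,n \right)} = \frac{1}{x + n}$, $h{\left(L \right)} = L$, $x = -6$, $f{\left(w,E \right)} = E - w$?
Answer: $30$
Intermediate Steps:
$U{\left(Z,b \right)} = Z$
$H{\left(J \right)} = 3 - 4 J$ ($H{\left(J \right)} = 3 - 2 \left(J + J\right) = 3 - 2 \cdot 2 J = 3 - 4 J$)
$o{\left(r,n \right)} = \frac{1}{-6 + n}$
$o{\left(5,4 \right)} \left(-6\right) + H{\left(f{\left(2,-4 \right)} \right)} = \frac{1}{-6 + 4} \left(-6\right) - \left(-3 + 4 \left(-4 - 2\right)\right) = \frac{1}{-2} \left(-6\right) - \left(-3 + 4 \left(-4 - 2\right)\right) = \left(- \frac{1}{2}\right) \left(-6\right) + \left(3 - -24\right) = 3 + \left(3 + 24\right) = 3 + 27 = 30$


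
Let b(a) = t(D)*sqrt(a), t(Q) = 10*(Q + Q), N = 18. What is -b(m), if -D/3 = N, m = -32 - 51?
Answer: 1080*I*sqrt(83) ≈ 9839.3*I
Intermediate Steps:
m = -83
D = -54 (D = -3*18 = -54)
t(Q) = 20*Q (t(Q) = 10*(2*Q) = 20*Q)
b(a) = -1080*sqrt(a) (b(a) = (20*(-54))*sqrt(a) = -1080*sqrt(a))
-b(m) = -(-1080)*sqrt(-83) = -(-1080)*I*sqrt(83) = 1080*I*sqrt(83)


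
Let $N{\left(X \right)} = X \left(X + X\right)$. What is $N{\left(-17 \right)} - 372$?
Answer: $206$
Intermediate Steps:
$N{\left(X \right)} = 2 X^{2}$ ($N{\left(X \right)} = X 2 X = 2 X^{2}$)
$N{\left(-17 \right)} - 372 = 2 \left(-17\right)^{2} - 372 = 2 \cdot 289 - 372 = 578 - 372 = 206$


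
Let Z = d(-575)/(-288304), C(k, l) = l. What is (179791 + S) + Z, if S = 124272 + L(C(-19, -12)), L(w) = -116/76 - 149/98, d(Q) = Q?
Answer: 81613043951541/268411024 ≈ 3.0406e+5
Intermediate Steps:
Z = 575/288304 (Z = -575/(-288304) = -575*(-1/288304) = 575/288304 ≈ 0.0019944)
L(w) = -5673/1862 (L(w) = -116*1/76 - 149*1/98 = -29/19 - 149/98 = -5673/1862)
S = 231388791/1862 (S = 124272 - 5673/1862 = 231388791/1862 ≈ 1.2427e+5)
(179791 + S) + Z = (179791 + 231388791/1862) + 575/288304 = 566159633/1862 + 575/288304 = 81613043951541/268411024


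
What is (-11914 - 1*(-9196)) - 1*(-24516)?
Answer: 21798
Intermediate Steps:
(-11914 - 1*(-9196)) - 1*(-24516) = (-11914 + 9196) + 24516 = -2718 + 24516 = 21798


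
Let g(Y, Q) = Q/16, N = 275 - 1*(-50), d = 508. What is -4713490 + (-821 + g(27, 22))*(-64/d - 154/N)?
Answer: -778116029897/165100 ≈ -4.7130e+6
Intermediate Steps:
N = 325 (N = 275 + 50 = 325)
g(Y, Q) = Q/16 (g(Y, Q) = Q*(1/16) = Q/16)
-4713490 + (-821 + g(27, 22))*(-64/d - 154/N) = -4713490 + (-821 + (1/16)*22)*(-64/508 - 154/325) = -4713490 + (-821 + 11/8)*(-64*1/508 - 154*1/325) = -4713490 - 6557*(-16/127 - 154/325)/8 = -4713490 - 6557/8*(-24758/41275) = -4713490 + 81169103/165100 = -778116029897/165100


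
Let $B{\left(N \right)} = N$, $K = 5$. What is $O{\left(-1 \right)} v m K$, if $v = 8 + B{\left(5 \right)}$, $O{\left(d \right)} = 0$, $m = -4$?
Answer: $0$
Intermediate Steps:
$v = 13$ ($v = 8 + 5 = 13$)
$O{\left(-1 \right)} v m K = 0 \cdot 13 \left(\left(-4\right) 5\right) = 0 \left(-20\right) = 0$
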